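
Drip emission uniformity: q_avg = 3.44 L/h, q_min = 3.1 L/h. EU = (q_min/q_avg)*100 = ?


EU = (q_min/q_avg)*100 = (3.1/3.44)*100 = 90.1163%

90.1163 %


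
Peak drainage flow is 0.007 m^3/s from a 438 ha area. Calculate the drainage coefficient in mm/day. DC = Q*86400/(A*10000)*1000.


DC = Q * 86400 / (A * 10000) * 1000
DC = 0.007 * 86400 / (438 * 10000) * 1000
DC = 604800.0000 / 4380000

0.1381 mm/day


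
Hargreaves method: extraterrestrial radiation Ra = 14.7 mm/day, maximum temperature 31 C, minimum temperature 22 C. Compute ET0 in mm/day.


Tmean = (Tmax + Tmin)/2 = (31 + 22)/2 = 26.5
ET0 = 0.0023 * 14.7 * (26.5 + 17.8) * sqrt(31 - 22)
ET0 = 0.0023 * 14.7 * 44.3 * 3.000000

4.4933 mm/day


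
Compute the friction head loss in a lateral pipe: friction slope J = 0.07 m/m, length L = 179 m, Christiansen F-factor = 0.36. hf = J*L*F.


hf = J * L * F = 0.07 * 179 * 0.36 = 4.5108 m

4.5108 m


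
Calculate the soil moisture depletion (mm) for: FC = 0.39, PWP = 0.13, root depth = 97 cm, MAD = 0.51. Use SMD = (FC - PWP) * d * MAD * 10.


SMD = (FC - PWP) * d * MAD * 10
SMD = (0.39 - 0.13) * 97 * 0.51 * 10
SMD = 0.2600 * 97 * 0.51 * 10

128.6220 mm


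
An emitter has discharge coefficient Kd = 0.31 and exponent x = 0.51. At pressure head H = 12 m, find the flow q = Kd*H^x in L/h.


q = Kd * H^x = 0.31 * 12^0.51 = 0.31 * 3.551260

1.1009 L/h


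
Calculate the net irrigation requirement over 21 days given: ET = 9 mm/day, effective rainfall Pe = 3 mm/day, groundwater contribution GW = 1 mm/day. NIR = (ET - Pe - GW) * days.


Daily deficit = ET - Pe - GW = 9 - 3 - 1 = 5 mm/day
NIR = 5 * 21 = 105 mm

105.0000 mm


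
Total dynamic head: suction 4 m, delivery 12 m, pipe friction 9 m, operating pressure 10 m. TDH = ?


TDH = Hs + Hd + hf + Hp = 4 + 12 + 9 + 10 = 35

35 m


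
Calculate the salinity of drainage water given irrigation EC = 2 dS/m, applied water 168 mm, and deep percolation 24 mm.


EC_dw = EC_iw * D_iw / D_dw
EC_dw = 2 * 168 / 24
EC_dw = 336 / 24

14.0000 dS/m


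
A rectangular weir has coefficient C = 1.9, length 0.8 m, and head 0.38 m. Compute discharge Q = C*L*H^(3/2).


Q = C * L * H^(3/2) = 1.9 * 0.8 * 0.38^1.5 = 1.9 * 0.8 * 0.234248

0.3561 m^3/s


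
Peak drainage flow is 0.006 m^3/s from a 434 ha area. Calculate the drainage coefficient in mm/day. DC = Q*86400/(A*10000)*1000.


DC = Q * 86400 / (A * 10000) * 1000
DC = 0.006 * 86400 / (434 * 10000) * 1000
DC = 518400.0000 / 4340000

0.1194 mm/day


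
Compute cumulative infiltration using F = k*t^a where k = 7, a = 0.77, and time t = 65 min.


F = k * t^a = 7 * 65^0.77
F = 7 * 24.885323

174.1973 mm


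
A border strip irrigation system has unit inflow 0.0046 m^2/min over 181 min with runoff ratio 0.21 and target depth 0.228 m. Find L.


L = q*t/((1+r)*Z)
L = 0.0046*181/((1+0.21)*0.228)
L = 0.8326/0.27588

3.0180 m


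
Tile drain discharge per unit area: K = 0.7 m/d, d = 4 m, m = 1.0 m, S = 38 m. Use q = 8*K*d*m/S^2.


q = 8*K*d*m/S^2
q = 8*0.7*4*1.0/38^2
q = 22.4000 / 1444

0.0155 m/d


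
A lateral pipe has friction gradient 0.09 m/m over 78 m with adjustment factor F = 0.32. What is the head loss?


hf = J * L * F = 0.09 * 78 * 0.32 = 2.2464 m

2.2464 m


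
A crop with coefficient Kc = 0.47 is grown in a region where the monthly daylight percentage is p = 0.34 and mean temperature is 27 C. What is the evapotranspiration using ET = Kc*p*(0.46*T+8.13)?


ET = Kc * p * (0.46*T + 8.13)
ET = 0.47 * 0.34 * (0.46*27 + 8.13)
ET = 0.47 * 0.34 * 20.5500

3.2839 mm/day


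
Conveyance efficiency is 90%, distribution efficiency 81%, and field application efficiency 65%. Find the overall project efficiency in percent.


Ec = 0.9, Eb = 0.81, Ea = 0.65
E = 0.9 * 0.81 * 0.65 * 100 = 47.3850%

47.3850 %


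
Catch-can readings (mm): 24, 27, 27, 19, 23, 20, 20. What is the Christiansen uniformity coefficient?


mean = 22.857143 mm
MAD = 2.734694 mm
CU = (1 - 2.734694/22.857143)*100

88.0357 %


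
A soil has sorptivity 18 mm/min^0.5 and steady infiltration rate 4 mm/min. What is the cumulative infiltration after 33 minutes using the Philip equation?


F = S*sqrt(t) + A*t
F = 18*sqrt(33) + 4*33
F = 18*5.744563 + 132

235.4021 mm


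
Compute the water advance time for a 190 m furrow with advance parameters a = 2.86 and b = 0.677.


t = (L/a)^(1/b)
t = (190/2.86)^(1/0.677)
t = 66.433566^(1/0.677)

491.8782 min


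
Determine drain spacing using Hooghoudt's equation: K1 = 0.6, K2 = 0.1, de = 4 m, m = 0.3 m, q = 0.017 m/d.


S^2 = 8*K2*de*m/q + 4*K1*m^2/q
S^2 = 8*0.1*4*0.3/0.017 + 4*0.6*0.3^2/0.017
S = sqrt(69.1765)

8.3172 m


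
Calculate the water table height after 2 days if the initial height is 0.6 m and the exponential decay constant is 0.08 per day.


m = m0 * exp(-k*t)
m = 0.6 * exp(-0.08 * 2)
m = 0.6 * exp(-0.1600)

0.5113 m


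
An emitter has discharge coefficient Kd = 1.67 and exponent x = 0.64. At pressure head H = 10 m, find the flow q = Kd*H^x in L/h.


q = Kd * H^x = 1.67 * 10^0.64 = 1.67 * 4.365158

7.2898 L/h


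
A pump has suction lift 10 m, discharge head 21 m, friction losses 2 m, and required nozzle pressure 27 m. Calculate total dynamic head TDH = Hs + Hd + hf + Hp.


TDH = Hs + Hd + hf + Hp = 10 + 21 + 2 + 27 = 60

60 m


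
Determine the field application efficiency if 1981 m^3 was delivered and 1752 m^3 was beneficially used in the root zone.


Ea = V_root / V_field * 100 = 1752 / 1981 * 100 = 88.4402%

88.4402 %


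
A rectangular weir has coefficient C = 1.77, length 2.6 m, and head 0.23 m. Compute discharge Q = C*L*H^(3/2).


Q = C * L * H^(3/2) = 1.77 * 2.6 * 0.23^1.5 = 1.77 * 2.6 * 0.110304

0.5076 m^3/s


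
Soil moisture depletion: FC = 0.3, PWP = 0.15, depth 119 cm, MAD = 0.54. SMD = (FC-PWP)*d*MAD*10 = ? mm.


SMD = (FC - PWP) * d * MAD * 10
SMD = (0.3 - 0.15) * 119 * 0.54 * 10
SMD = 0.1500 * 119 * 0.54 * 10

96.3900 mm


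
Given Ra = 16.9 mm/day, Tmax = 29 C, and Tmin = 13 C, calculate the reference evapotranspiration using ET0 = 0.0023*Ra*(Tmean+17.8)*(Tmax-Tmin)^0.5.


Tmean = (Tmax + Tmin)/2 = (29 + 13)/2 = 21.0
ET0 = 0.0023 * 16.9 * (21.0 + 17.8) * sqrt(29 - 13)
ET0 = 0.0023 * 16.9 * 38.8 * 4.000000

6.0326 mm/day


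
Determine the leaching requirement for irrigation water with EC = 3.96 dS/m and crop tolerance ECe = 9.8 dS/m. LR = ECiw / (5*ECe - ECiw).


LR = ECiw / (5*ECe - ECiw)
LR = 3.96 / (5*9.8 - 3.96)
LR = 3.96 / 45.0400

0.0879


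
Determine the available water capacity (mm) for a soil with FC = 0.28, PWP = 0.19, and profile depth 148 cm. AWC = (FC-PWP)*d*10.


AWC = (FC - PWP) * d * 10
AWC = (0.28 - 0.19) * 148 * 10
AWC = 0.0900 * 148 * 10

133.2000 mm


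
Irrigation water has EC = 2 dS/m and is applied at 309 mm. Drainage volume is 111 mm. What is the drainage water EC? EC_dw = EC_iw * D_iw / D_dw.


EC_dw = EC_iw * D_iw / D_dw
EC_dw = 2 * 309 / 111
EC_dw = 618 / 111

5.5676 dS/m


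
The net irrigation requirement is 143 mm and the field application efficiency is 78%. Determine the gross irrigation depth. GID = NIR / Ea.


Ea = 78% = 0.78
GID = NIR / Ea = 143 / 0.78 = 183.3333 mm

183.3333 mm


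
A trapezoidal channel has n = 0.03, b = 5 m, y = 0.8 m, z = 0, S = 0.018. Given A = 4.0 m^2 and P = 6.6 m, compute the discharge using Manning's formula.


R = A/P = 4.0/6.6 = 0.606061
Q = (1/0.03) * 4.0 * 0.606061^(2/3) * 0.018^0.5

12.8111 m^3/s


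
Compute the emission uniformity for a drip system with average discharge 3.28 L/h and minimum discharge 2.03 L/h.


EU = (q_min/q_avg)*100 = (2.03/3.28)*100 = 61.8902%

61.8902 %


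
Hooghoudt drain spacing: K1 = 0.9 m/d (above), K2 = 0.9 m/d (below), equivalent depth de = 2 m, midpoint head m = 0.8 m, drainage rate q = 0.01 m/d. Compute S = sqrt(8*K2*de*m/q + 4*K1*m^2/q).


S^2 = 8*K2*de*m/q + 4*K1*m^2/q
S^2 = 8*0.9*2*0.8/0.01 + 4*0.9*0.8^2/0.01
S = sqrt(1382.4000)

37.1806 m


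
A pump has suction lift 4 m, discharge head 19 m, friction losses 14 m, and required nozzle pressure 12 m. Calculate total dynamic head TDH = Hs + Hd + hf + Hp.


TDH = Hs + Hd + hf + Hp = 4 + 19 + 14 + 12 = 49

49 m


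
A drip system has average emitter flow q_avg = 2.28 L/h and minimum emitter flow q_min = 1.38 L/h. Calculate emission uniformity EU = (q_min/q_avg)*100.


EU = (q_min/q_avg)*100 = (1.38/2.28)*100 = 60.5263%

60.5263 %


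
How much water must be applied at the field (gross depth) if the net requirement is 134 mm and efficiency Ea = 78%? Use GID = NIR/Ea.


Ea = 78% = 0.78
GID = NIR / Ea = 134 / 0.78 = 171.7949 mm

171.7949 mm


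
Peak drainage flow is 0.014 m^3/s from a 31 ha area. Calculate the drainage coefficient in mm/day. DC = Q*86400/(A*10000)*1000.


DC = Q * 86400 / (A * 10000) * 1000
DC = 0.014 * 86400 / (31 * 10000) * 1000
DC = 1209600.0000 / 310000

3.9019 mm/day


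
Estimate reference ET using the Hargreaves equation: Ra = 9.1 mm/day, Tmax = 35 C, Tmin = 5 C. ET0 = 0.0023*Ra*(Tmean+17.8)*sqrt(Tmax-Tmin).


Tmean = (Tmax + Tmin)/2 = (35 + 5)/2 = 20.0
ET0 = 0.0023 * 9.1 * (20.0 + 17.8) * sqrt(35 - 5)
ET0 = 0.0023 * 9.1 * 37.8 * 5.477226

4.3333 mm/day


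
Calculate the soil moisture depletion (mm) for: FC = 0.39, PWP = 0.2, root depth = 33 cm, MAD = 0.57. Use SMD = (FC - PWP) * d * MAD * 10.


SMD = (FC - PWP) * d * MAD * 10
SMD = (0.39 - 0.2) * 33 * 0.57 * 10
SMD = 0.1900 * 33 * 0.57 * 10

35.7390 mm


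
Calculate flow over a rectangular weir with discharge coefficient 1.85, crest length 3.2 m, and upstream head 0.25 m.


Q = C * L * H^(3/2) = 1.85 * 3.2 * 0.25^1.5 = 1.85 * 3.2 * 0.125000

0.7400 m^3/s


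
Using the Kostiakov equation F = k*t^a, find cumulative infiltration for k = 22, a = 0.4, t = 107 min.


F = k * t^a = 22 * 107^0.4
F = 22 * 6.482664

142.6186 mm


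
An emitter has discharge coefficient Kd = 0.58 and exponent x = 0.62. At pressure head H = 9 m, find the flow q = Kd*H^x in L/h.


q = Kd * H^x = 0.58 * 9^0.62 = 0.58 * 3.905084

2.2649 L/h


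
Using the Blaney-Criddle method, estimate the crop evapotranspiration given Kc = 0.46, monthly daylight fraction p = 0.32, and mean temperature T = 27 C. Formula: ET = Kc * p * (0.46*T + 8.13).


ET = Kc * p * (0.46*T + 8.13)
ET = 0.46 * 0.32 * (0.46*27 + 8.13)
ET = 0.46 * 0.32 * 20.5500

3.0250 mm/day


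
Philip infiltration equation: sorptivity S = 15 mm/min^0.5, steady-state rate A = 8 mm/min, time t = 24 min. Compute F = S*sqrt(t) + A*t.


F = S*sqrt(t) + A*t
F = 15*sqrt(24) + 8*24
F = 15*4.898979 + 192

265.4847 mm


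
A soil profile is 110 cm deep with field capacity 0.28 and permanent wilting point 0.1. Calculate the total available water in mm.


AWC = (FC - PWP) * d * 10
AWC = (0.28 - 0.1) * 110 * 10
AWC = 0.1800 * 110 * 10

198.0000 mm


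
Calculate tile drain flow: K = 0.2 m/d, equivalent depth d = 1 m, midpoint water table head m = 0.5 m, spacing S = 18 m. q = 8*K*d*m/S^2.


q = 8*K*d*m/S^2
q = 8*0.2*1*0.5/18^2
q = 0.8000 / 324

0.0025 m/d


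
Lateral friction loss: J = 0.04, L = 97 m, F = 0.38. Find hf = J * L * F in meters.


hf = J * L * F = 0.04 * 97 * 0.38 = 1.4744 m

1.4744 m


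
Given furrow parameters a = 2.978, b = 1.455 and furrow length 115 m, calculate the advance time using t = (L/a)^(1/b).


t = (L/a)^(1/b)
t = (115/2.978)^(1/1.455)
t = 38.616521^(1/1.455)

12.3187 min


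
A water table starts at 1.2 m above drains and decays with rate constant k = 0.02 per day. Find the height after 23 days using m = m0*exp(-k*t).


m = m0 * exp(-k*t)
m = 1.2 * exp(-0.02 * 23)
m = 1.2 * exp(-0.4600)

0.7575 m


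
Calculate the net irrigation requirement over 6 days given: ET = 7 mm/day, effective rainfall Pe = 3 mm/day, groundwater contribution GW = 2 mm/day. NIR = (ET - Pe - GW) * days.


Daily deficit = ET - Pe - GW = 7 - 3 - 2 = 2 mm/day
NIR = 2 * 6 = 12 mm

12.0000 mm


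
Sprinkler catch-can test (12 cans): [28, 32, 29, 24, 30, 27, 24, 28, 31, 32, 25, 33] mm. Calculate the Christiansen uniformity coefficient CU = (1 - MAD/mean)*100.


mean = 28.583333 mm
MAD = 2.583333 mm
CU = (1 - 2.583333/28.583333)*100

90.9621 %


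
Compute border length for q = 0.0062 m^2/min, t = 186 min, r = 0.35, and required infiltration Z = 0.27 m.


L = q*t/((1+r)*Z)
L = 0.0062*186/((1+0.35)*0.27)
L = 1.1532/0.3645

3.1638 m


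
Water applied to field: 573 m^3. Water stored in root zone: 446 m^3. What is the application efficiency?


Ea = V_root / V_field * 100 = 446 / 573 * 100 = 77.8360%

77.8360 %


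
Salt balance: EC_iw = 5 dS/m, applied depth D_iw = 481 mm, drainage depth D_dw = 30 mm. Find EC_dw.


EC_dw = EC_iw * D_iw / D_dw
EC_dw = 5 * 481 / 30
EC_dw = 2405 / 30

80.1667 dS/m


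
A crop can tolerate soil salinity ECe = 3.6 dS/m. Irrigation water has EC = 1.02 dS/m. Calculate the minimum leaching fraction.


LR = ECiw / (5*ECe - ECiw)
LR = 1.02 / (5*3.6 - 1.02)
LR = 1.02 / 16.9800

0.0601


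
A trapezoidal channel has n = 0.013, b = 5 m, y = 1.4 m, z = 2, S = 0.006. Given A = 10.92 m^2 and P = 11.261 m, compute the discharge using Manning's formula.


R = A/P = 10.92/11.261 = 0.969718
Q = (1/0.013) * 10.92 * 0.969718^(2/3) * 0.006^0.5

63.7458 m^3/s


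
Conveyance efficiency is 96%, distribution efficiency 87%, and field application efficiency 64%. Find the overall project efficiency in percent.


Ec = 0.96, Eb = 0.87, Ea = 0.64
E = 0.96 * 0.87 * 0.64 * 100 = 53.4528%

53.4528 %


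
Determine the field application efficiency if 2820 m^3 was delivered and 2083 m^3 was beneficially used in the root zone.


Ea = V_root / V_field * 100 = 2083 / 2820 * 100 = 73.8652%

73.8652 %


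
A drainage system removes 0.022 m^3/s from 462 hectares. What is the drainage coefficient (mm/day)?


DC = Q * 86400 / (A * 10000) * 1000
DC = 0.022 * 86400 / (462 * 10000) * 1000
DC = 1900800.0000 / 4620000

0.4114 mm/day


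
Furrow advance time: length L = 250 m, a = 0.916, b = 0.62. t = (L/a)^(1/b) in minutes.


t = (L/a)^(1/b)
t = (250/0.916)^(1/0.62)
t = 272.925764^(1/0.62)

8493.8402 min


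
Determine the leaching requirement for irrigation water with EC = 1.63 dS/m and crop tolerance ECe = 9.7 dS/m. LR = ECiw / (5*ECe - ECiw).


LR = ECiw / (5*ECe - ECiw)
LR = 1.63 / (5*9.7 - 1.63)
LR = 1.63 / 46.8700

0.0348


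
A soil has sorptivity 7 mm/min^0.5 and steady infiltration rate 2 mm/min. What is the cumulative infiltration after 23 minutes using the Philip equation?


F = S*sqrt(t) + A*t
F = 7*sqrt(23) + 2*23
F = 7*4.795832 + 46

79.5708 mm


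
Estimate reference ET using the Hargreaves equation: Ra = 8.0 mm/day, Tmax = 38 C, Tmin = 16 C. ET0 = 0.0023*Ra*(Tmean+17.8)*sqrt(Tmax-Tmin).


Tmean = (Tmax + Tmin)/2 = (38 + 16)/2 = 27.0
ET0 = 0.0023 * 8.0 * (27.0 + 17.8) * sqrt(38 - 16)
ET0 = 0.0023 * 8.0 * 44.8 * 4.690416

3.8664 mm/day


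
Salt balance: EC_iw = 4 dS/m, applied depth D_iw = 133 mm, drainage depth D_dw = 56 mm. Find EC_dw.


EC_dw = EC_iw * D_iw / D_dw
EC_dw = 4 * 133 / 56
EC_dw = 532 / 56

9.5000 dS/m


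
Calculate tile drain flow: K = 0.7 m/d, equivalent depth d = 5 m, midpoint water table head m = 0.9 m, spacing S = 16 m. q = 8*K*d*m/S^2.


q = 8*K*d*m/S^2
q = 8*0.7*5*0.9/16^2
q = 25.2000 / 256

0.0984 m/d


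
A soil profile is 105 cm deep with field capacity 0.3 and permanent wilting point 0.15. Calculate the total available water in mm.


AWC = (FC - PWP) * d * 10
AWC = (0.3 - 0.15) * 105 * 10
AWC = 0.1500 * 105 * 10

157.5000 mm


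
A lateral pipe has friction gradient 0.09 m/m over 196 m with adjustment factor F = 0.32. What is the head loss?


hf = J * L * F = 0.09 * 196 * 0.32 = 5.6448 m

5.6448 m


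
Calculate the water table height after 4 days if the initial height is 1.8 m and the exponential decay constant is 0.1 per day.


m = m0 * exp(-k*t)
m = 1.8 * exp(-0.1 * 4)
m = 1.8 * exp(-0.4000)

1.2066 m


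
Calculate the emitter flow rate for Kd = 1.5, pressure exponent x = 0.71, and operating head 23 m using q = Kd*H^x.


q = Kd * H^x = 1.5 * 23^0.71 = 1.5 * 9.264602

13.8969 L/h


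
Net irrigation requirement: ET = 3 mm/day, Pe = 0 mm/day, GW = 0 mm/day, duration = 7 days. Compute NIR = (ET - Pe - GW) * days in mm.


Daily deficit = ET - Pe - GW = 3 - 0 - 0 = 3 mm/day
NIR = 3 * 7 = 21 mm

21.0000 mm


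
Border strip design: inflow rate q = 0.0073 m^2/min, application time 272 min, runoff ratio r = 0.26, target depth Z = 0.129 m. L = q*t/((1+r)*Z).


L = q*t/((1+r)*Z)
L = 0.0073*272/((1+0.26)*0.129)
L = 1.9856/0.16254

12.2161 m


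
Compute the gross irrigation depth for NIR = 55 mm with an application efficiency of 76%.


Ea = 76% = 0.76
GID = NIR / Ea = 55 / 0.76 = 72.3684 mm

72.3684 mm


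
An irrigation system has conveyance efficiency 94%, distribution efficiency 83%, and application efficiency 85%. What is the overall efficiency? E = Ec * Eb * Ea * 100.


Ec = 0.94, Eb = 0.83, Ea = 0.85
E = 0.94 * 0.83 * 0.85 * 100 = 66.3170%

66.3170 %


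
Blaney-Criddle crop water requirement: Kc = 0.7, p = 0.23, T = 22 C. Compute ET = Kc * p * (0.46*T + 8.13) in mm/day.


ET = Kc * p * (0.46*T + 8.13)
ET = 0.7 * 0.23 * (0.46*22 + 8.13)
ET = 0.7 * 0.23 * 18.2500

2.9383 mm/day


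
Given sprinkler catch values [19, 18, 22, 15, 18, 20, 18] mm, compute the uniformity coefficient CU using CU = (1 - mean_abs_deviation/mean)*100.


mean = 18.571429 mm
MAD = 1.510204 mm
CU = (1 - 1.510204/18.571429)*100

91.8681 %


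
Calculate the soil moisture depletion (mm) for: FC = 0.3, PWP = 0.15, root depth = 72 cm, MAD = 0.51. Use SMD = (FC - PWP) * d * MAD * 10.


SMD = (FC - PWP) * d * MAD * 10
SMD = (0.3 - 0.15) * 72 * 0.51 * 10
SMD = 0.1500 * 72 * 0.51 * 10

55.0800 mm


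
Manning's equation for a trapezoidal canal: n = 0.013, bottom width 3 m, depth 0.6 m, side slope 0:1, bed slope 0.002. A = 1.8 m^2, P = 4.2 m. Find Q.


R = A/P = 1.8/4.2 = 0.428571
Q = (1/0.013) * 1.8 * 0.428571^(2/3) * 0.002^0.5

3.5199 m^3/s


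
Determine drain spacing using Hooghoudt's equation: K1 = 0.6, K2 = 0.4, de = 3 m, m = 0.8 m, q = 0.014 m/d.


S^2 = 8*K2*de*m/q + 4*K1*m^2/q
S^2 = 8*0.4*3*0.8/0.014 + 4*0.6*0.8^2/0.014
S = sqrt(658.2857)

25.6571 m


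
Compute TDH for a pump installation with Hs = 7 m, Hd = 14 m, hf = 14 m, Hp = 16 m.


TDH = Hs + Hd + hf + Hp = 7 + 14 + 14 + 16 = 51

51 m


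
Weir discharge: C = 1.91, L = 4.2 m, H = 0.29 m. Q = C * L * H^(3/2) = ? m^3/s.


Q = C * L * H^(3/2) = 1.91 * 4.2 * 0.29^1.5 = 1.91 * 4.2 * 0.156170

1.2528 m^3/s


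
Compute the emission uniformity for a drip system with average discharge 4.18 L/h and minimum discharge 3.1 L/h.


EU = (q_min/q_avg)*100 = (3.1/4.18)*100 = 74.1627%

74.1627 %


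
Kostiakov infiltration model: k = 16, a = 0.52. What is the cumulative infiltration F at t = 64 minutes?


F = k * t^a = 16 * 64^0.52
F = 16 * 8.693879

139.1021 mm


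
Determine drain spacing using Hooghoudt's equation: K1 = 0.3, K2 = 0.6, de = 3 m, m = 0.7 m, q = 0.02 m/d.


S^2 = 8*K2*de*m/q + 4*K1*m^2/q
S^2 = 8*0.6*3*0.7/0.02 + 4*0.3*0.7^2/0.02
S = sqrt(533.4000)

23.0955 m


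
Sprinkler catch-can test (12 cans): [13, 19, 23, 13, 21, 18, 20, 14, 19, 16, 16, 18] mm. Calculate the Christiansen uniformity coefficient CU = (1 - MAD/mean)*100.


mean = 17.500000 mm
MAD = 2.583333 mm
CU = (1 - 2.583333/17.500000)*100

85.2381 %


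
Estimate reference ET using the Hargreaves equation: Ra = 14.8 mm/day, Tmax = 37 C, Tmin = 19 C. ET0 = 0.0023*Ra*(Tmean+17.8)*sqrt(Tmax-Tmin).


Tmean = (Tmax + Tmin)/2 = (37 + 19)/2 = 28.0
ET0 = 0.0023 * 14.8 * (28.0 + 17.8) * sqrt(37 - 19)
ET0 = 0.0023 * 14.8 * 45.8 * 4.242641

6.6144 mm/day


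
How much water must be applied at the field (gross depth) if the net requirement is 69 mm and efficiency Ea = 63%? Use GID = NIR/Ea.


Ea = 63% = 0.63
GID = NIR / Ea = 69 / 0.63 = 109.5238 mm

109.5238 mm


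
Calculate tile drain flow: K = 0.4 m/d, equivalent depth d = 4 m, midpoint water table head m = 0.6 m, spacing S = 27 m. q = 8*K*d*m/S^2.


q = 8*K*d*m/S^2
q = 8*0.4*4*0.6/27^2
q = 7.6800 / 729

0.0105 m/d


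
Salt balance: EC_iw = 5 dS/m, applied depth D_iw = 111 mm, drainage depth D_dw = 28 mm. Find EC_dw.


EC_dw = EC_iw * D_iw / D_dw
EC_dw = 5 * 111 / 28
EC_dw = 555 / 28

19.8214 dS/m


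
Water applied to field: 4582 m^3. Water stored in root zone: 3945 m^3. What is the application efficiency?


Ea = V_root / V_field * 100 = 3945 / 4582 * 100 = 86.0978%

86.0978 %


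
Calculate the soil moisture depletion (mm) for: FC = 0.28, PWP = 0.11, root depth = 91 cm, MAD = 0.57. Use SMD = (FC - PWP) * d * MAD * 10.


SMD = (FC - PWP) * d * MAD * 10
SMD = (0.28 - 0.11) * 91 * 0.57 * 10
SMD = 0.1700 * 91 * 0.57 * 10

88.1790 mm


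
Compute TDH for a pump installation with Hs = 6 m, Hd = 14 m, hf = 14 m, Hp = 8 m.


TDH = Hs + Hd + hf + Hp = 6 + 14 + 14 + 8 = 42

42 m


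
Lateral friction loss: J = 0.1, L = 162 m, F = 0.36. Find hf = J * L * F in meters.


hf = J * L * F = 0.1 * 162 * 0.36 = 5.8320 m

5.8320 m


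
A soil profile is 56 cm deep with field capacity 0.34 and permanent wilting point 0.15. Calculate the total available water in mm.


AWC = (FC - PWP) * d * 10
AWC = (0.34 - 0.15) * 56 * 10
AWC = 0.1900 * 56 * 10

106.4000 mm


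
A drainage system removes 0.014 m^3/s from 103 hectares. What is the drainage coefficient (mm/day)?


DC = Q * 86400 / (A * 10000) * 1000
DC = 0.014 * 86400 / (103 * 10000) * 1000
DC = 1209600.0000 / 1030000

1.1744 mm/day


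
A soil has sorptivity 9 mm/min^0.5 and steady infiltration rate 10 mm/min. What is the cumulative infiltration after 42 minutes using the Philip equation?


F = S*sqrt(t) + A*t
F = 9*sqrt(42) + 10*42
F = 9*6.480741 + 420

478.3267 mm


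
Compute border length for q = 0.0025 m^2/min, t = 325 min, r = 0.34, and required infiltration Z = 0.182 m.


L = q*t/((1+r)*Z)
L = 0.0025*325/((1+0.34)*0.182)
L = 0.8125/0.24388

3.3316 m


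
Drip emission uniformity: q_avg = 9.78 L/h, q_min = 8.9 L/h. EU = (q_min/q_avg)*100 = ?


EU = (q_min/q_avg)*100 = (8.9/9.78)*100 = 91.0020%

91.0020 %


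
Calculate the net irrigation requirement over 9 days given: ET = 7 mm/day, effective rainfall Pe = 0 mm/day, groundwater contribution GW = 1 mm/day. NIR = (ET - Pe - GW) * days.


Daily deficit = ET - Pe - GW = 7 - 0 - 1 = 6 mm/day
NIR = 6 * 9 = 54 mm

54.0000 mm


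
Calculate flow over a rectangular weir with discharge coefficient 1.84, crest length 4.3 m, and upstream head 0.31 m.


Q = C * L * H^(3/2) = 1.84 * 4.3 * 0.31^1.5 = 1.84 * 4.3 * 0.172601

1.3656 m^3/s


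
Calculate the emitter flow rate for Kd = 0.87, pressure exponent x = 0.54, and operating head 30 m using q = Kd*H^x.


q = Kd * H^x = 0.87 * 30^0.54 = 0.87 * 6.275459

5.4596 L/h


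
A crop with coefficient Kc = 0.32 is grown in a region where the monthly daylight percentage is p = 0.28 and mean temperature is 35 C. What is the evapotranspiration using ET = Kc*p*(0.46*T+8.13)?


ET = Kc * p * (0.46*T + 8.13)
ET = 0.32 * 0.28 * (0.46*35 + 8.13)
ET = 0.32 * 0.28 * 24.2300

2.1710 mm/day


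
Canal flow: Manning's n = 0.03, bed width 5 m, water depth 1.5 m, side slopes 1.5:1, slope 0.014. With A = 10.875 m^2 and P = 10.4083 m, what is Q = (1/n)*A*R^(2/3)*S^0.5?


R = A/P = 10.875/10.4083 = 1.044839
Q = (1/0.03) * 10.875 * 1.044839^(2/3) * 0.014^0.5

44.1643 m^3/s


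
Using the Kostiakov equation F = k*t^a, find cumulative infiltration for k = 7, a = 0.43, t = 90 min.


F = k * t^a = 7 * 90^0.43
F = 7 * 6.923477

48.4643 mm


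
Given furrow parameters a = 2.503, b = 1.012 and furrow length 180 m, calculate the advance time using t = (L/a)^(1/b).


t = (L/a)^(1/b)
t = (180/2.503)^(1/1.012)
t = 71.913704^(1/1.012)

68.3588 min


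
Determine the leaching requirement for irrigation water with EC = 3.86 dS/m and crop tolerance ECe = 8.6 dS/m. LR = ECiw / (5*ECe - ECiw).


LR = ECiw / (5*ECe - ECiw)
LR = 3.86 / (5*8.6 - 3.86)
LR = 3.86 / 39.1400

0.0986


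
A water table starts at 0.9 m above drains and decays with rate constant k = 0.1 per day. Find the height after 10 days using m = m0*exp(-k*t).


m = m0 * exp(-k*t)
m = 0.9 * exp(-0.1 * 10)
m = 0.9 * exp(-1.0000)

0.3311 m


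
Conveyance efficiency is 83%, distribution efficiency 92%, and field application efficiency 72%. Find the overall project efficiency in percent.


Ec = 0.83, Eb = 0.92, Ea = 0.72
E = 0.83 * 0.92 * 0.72 * 100 = 54.9792%

54.9792 %


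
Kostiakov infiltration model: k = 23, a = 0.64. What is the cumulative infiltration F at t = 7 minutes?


F = k * t^a = 23 * 7^0.64
F = 23 * 3.474263

79.9080 mm


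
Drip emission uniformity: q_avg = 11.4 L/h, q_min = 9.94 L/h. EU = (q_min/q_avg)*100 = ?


EU = (q_min/q_avg)*100 = (9.94/11.4)*100 = 87.1930%

87.1930 %


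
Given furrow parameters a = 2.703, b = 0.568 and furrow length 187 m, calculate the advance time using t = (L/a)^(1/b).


t = (L/a)^(1/b)
t = (187/2.703)^(1/0.568)
t = 69.182390^(1/0.568)

1735.5167 min


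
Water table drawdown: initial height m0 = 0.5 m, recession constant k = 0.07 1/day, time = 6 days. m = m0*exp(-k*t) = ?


m = m0 * exp(-k*t)
m = 0.5 * exp(-0.07 * 6)
m = 0.5 * exp(-0.4200)

0.3285 m


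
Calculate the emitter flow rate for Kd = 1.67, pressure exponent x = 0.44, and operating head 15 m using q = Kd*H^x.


q = Kd * H^x = 1.67 * 15^0.44 = 1.67 * 3.292154

5.4979 L/h


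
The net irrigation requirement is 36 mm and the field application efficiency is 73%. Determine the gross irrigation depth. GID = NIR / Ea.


Ea = 73% = 0.73
GID = NIR / Ea = 36 / 0.73 = 49.3151 mm

49.3151 mm


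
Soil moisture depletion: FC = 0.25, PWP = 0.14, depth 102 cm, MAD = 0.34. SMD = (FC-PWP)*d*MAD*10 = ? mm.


SMD = (FC - PWP) * d * MAD * 10
SMD = (0.25 - 0.14) * 102 * 0.34 * 10
SMD = 0.1100 * 102 * 0.34 * 10

38.1480 mm


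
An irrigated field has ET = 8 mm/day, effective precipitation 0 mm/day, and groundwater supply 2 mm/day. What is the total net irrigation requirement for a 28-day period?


Daily deficit = ET - Pe - GW = 8 - 0 - 2 = 6 mm/day
NIR = 6 * 28 = 168 mm

168.0000 mm


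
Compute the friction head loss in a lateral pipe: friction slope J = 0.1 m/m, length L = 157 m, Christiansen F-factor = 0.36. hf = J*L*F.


hf = J * L * F = 0.1 * 157 * 0.36 = 5.6520 m

5.6520 m


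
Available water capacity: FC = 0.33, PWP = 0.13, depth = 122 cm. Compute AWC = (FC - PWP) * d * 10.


AWC = (FC - PWP) * d * 10
AWC = (0.33 - 0.13) * 122 * 10
AWC = 0.2000 * 122 * 10

244.0000 mm


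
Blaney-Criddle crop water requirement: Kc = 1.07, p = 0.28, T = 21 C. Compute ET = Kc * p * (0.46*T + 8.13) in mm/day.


ET = Kc * p * (0.46*T + 8.13)
ET = 1.07 * 0.28 * (0.46*21 + 8.13)
ET = 1.07 * 0.28 * 17.7900

5.3299 mm/day


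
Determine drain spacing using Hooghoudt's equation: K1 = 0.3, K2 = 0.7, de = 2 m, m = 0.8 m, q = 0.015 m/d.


S^2 = 8*K2*de*m/q + 4*K1*m^2/q
S^2 = 8*0.7*2*0.8/0.015 + 4*0.3*0.8^2/0.015
S = sqrt(648.5333)

25.4663 m


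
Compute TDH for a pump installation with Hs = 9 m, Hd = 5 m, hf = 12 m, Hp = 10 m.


TDH = Hs + Hd + hf + Hp = 9 + 5 + 12 + 10 = 36

36 m


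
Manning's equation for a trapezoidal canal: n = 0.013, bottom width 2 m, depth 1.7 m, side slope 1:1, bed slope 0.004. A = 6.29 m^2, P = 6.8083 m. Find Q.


R = A/P = 6.29/6.8083 = 0.923872
Q = (1/0.013) * 6.29 * 0.923872^(2/3) * 0.004^0.5

29.0276 m^3/s


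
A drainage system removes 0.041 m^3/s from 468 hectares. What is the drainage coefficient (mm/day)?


DC = Q * 86400 / (A * 10000) * 1000
DC = 0.041 * 86400 / (468 * 10000) * 1000
DC = 3542400.0000 / 4680000

0.7569 mm/day


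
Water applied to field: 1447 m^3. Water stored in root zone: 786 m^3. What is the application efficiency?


Ea = V_root / V_field * 100 = 786 / 1447 * 100 = 54.3193%

54.3193 %


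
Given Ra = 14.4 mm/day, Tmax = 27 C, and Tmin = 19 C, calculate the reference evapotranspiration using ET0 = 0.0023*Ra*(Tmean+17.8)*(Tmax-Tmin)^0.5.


Tmean = (Tmax + Tmin)/2 = (27 + 19)/2 = 23.0
ET0 = 0.0023 * 14.4 * (23.0 + 17.8) * sqrt(27 - 19)
ET0 = 0.0023 * 14.4 * 40.8 * 2.828427

3.8220 mm/day


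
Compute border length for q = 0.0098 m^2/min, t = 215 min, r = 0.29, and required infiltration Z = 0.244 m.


L = q*t/((1+r)*Z)
L = 0.0098*215/((1+0.29)*0.244)
L = 2.107/0.31476

6.6940 m


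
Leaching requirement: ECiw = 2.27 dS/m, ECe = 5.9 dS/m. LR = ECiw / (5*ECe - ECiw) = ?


LR = ECiw / (5*ECe - ECiw)
LR = 2.27 / (5*5.9 - 2.27)
LR = 2.27 / 27.2300

0.0834


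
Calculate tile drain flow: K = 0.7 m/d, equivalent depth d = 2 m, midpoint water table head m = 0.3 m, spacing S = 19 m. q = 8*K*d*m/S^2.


q = 8*K*d*m/S^2
q = 8*0.7*2*0.3/19^2
q = 3.3600 / 361

0.0093 m/d


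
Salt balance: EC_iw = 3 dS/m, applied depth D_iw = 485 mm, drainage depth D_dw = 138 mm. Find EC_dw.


EC_dw = EC_iw * D_iw / D_dw
EC_dw = 3 * 485 / 138
EC_dw = 1455 / 138

10.5435 dS/m


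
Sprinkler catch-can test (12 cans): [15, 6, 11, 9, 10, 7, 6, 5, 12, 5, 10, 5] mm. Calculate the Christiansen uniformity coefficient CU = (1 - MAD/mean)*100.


mean = 8.416667 mm
MAD = 2.750000 mm
CU = (1 - 2.750000/8.416667)*100

67.3267 %


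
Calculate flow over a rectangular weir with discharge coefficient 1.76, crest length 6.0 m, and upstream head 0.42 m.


Q = C * L * H^(3/2) = 1.76 * 6.0 * 0.42^1.5 = 1.76 * 6.0 * 0.272191

2.8743 m^3/s


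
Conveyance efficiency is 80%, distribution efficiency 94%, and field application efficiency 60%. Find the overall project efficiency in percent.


Ec = 0.8, Eb = 0.94, Ea = 0.6
E = 0.8 * 0.94 * 0.6 * 100 = 45.1200%

45.1200 %


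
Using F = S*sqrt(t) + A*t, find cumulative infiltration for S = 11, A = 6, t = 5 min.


F = S*sqrt(t) + A*t
F = 11*sqrt(5) + 6*5
F = 11*2.236068 + 30

54.5967 mm


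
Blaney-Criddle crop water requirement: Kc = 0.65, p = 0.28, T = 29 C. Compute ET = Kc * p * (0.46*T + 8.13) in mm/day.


ET = Kc * p * (0.46*T + 8.13)
ET = 0.65 * 0.28 * (0.46*29 + 8.13)
ET = 0.65 * 0.28 * 21.4700

3.9075 mm/day


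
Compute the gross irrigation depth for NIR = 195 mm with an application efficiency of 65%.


Ea = 65% = 0.65
GID = NIR / Ea = 195 / 0.65 = 300.0000 mm

300.0000 mm


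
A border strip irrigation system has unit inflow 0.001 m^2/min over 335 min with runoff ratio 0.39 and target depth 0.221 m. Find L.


L = q*t/((1+r)*Z)
L = 0.001*335/((1+0.39)*0.221)
L = 0.335/0.30719

1.0905 m


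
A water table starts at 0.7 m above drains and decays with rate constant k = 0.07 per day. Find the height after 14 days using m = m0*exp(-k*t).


m = m0 * exp(-k*t)
m = 0.7 * exp(-0.07 * 14)
m = 0.7 * exp(-0.9800)

0.2627 m


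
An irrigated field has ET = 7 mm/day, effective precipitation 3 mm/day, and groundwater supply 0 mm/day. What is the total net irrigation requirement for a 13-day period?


Daily deficit = ET - Pe - GW = 7 - 3 - 0 = 4 mm/day
NIR = 4 * 13 = 52 mm

52.0000 mm


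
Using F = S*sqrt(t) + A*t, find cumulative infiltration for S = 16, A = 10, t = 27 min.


F = S*sqrt(t) + A*t
F = 16*sqrt(27) + 10*27
F = 16*5.196152 + 270

353.1384 mm


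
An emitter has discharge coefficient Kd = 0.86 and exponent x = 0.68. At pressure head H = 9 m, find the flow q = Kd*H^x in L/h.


q = Kd * H^x = 0.86 * 9^0.68 = 0.86 * 4.455382

3.8316 L/h


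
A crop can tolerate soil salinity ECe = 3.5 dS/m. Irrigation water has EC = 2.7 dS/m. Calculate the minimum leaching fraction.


LR = ECiw / (5*ECe - ECiw)
LR = 2.7 / (5*3.5 - 2.7)
LR = 2.7 / 14.8000

0.1824


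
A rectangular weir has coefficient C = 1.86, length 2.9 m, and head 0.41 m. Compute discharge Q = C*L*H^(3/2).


Q = C * L * H^(3/2) = 1.86 * 2.9 * 0.41^1.5 = 1.86 * 2.9 * 0.262528

1.4161 m^3/s


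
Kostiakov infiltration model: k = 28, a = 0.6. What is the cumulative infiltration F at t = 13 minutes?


F = k * t^a = 28 * 13^0.6
F = 28 * 4.659786

130.4740 mm


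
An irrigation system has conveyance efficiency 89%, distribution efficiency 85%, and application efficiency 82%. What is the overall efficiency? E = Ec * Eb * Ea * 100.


Ec = 0.89, Eb = 0.85, Ea = 0.82
E = 0.89 * 0.85 * 0.82 * 100 = 62.0330%

62.0330 %


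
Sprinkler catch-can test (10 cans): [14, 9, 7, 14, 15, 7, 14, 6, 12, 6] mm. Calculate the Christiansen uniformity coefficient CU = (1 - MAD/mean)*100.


mean = 10.400000 mm
MAD = 3.400000 mm
CU = (1 - 3.400000/10.400000)*100

67.3077 %


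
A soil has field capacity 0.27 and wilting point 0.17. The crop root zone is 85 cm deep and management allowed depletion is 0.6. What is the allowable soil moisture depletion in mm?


SMD = (FC - PWP) * d * MAD * 10
SMD = (0.27 - 0.17) * 85 * 0.6 * 10
SMD = 0.1000 * 85 * 0.6 * 10

51.0000 mm


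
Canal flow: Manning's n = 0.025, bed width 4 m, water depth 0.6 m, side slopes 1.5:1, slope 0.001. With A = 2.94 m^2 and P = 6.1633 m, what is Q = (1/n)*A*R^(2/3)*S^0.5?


R = A/P = 2.94/6.1633 = 0.477017
Q = (1/0.025) * 2.94 * 0.477017^(2/3) * 0.001^0.5

2.2704 m^3/s


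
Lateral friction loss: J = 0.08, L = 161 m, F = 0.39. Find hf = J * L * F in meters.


hf = J * L * F = 0.08 * 161 * 0.39 = 5.0232 m

5.0232 m


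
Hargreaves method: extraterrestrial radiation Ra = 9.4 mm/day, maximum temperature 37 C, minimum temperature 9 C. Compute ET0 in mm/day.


Tmean = (Tmax + Tmin)/2 = (37 + 9)/2 = 23.0
ET0 = 0.0023 * 9.4 * (23.0 + 17.8) * sqrt(37 - 9)
ET0 = 0.0023 * 9.4 * 40.8 * 5.291503

4.6676 mm/day


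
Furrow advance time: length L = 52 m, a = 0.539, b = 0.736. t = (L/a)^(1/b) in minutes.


t = (L/a)^(1/b)
t = (52/0.539)^(1/0.736)
t = 96.474954^(1/0.736)

496.8388 min


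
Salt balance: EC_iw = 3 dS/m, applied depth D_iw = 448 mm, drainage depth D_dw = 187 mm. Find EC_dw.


EC_dw = EC_iw * D_iw / D_dw
EC_dw = 3 * 448 / 187
EC_dw = 1344 / 187

7.1872 dS/m


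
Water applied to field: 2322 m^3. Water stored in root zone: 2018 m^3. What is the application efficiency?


Ea = V_root / V_field * 100 = 2018 / 2322 * 100 = 86.9078%

86.9078 %


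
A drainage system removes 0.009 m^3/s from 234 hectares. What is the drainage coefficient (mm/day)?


DC = Q * 86400 / (A * 10000) * 1000
DC = 0.009 * 86400 / (234 * 10000) * 1000
DC = 777600.0000 / 2340000

0.3323 mm/day


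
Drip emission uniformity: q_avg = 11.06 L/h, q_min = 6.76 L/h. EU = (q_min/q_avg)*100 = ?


EU = (q_min/q_avg)*100 = (6.76/11.06)*100 = 61.1212%

61.1212 %


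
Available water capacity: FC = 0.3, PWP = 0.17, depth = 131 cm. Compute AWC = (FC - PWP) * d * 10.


AWC = (FC - PWP) * d * 10
AWC = (0.3 - 0.17) * 131 * 10
AWC = 0.1300 * 131 * 10

170.3000 mm


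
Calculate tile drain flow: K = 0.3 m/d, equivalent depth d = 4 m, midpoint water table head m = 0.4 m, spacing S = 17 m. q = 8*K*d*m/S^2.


q = 8*K*d*m/S^2
q = 8*0.3*4*0.4/17^2
q = 3.8400 / 289

0.0133 m/d


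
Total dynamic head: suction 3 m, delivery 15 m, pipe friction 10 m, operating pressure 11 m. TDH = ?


TDH = Hs + Hd + hf + Hp = 3 + 15 + 10 + 11 = 39

39 m


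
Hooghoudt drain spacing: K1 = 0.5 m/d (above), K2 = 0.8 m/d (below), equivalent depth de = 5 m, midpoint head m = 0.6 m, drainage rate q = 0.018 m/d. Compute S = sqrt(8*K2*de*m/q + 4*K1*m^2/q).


S^2 = 8*K2*de*m/q + 4*K1*m^2/q
S^2 = 8*0.8*5*0.6/0.018 + 4*0.5*0.6^2/0.018
S = sqrt(1106.6667)

33.2666 m


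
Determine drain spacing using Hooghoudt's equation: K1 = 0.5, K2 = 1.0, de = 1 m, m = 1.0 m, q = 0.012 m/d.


S^2 = 8*K2*de*m/q + 4*K1*m^2/q
S^2 = 8*1.0*1*1.0/0.012 + 4*0.5*1.0^2/0.012
S = sqrt(833.3333)

28.8675 m


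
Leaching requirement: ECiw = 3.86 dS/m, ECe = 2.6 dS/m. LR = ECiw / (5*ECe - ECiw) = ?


LR = ECiw / (5*ECe - ECiw)
LR = 3.86 / (5*2.6 - 3.86)
LR = 3.86 / 9.1400

0.4223


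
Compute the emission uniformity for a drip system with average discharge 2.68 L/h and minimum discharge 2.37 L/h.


EU = (q_min/q_avg)*100 = (2.37/2.68)*100 = 88.4328%

88.4328 %


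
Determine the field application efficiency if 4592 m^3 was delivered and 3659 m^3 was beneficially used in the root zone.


Ea = V_root / V_field * 100 = 3659 / 4592 * 100 = 79.6821%

79.6821 %


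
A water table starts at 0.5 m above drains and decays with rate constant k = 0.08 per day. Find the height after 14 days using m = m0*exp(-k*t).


m = m0 * exp(-k*t)
m = 0.5 * exp(-0.08 * 14)
m = 0.5 * exp(-1.1200)

0.1631 m


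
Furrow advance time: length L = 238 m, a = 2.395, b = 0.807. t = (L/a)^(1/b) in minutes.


t = (L/a)^(1/b)
t = (238/2.395)^(1/0.807)
t = 99.373695^(1/0.807)

298.4926 min


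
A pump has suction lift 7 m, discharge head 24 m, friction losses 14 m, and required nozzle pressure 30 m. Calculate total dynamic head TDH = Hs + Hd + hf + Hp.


TDH = Hs + Hd + hf + Hp = 7 + 24 + 14 + 30 = 75

75 m


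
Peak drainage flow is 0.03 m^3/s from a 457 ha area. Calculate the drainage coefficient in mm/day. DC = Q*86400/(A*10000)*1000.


DC = Q * 86400 / (A * 10000) * 1000
DC = 0.03 * 86400 / (457 * 10000) * 1000
DC = 2592000.0000 / 4570000

0.5672 mm/day


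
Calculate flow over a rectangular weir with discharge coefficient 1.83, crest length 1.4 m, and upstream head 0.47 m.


Q = C * L * H^(3/2) = 1.83 * 1.4 * 0.47^1.5 = 1.83 * 1.4 * 0.322216

0.8255 m^3/s


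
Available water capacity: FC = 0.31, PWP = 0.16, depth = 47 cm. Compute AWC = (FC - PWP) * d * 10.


AWC = (FC - PWP) * d * 10
AWC = (0.31 - 0.16) * 47 * 10
AWC = 0.1500 * 47 * 10

70.5000 mm


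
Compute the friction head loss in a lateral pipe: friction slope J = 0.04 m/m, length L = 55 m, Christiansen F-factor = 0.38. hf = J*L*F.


hf = J * L * F = 0.04 * 55 * 0.38 = 0.8360 m

0.8360 m


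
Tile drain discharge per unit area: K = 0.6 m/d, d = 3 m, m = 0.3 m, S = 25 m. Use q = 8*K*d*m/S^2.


q = 8*K*d*m/S^2
q = 8*0.6*3*0.3/25^2
q = 4.3200 / 625

0.0069 m/d


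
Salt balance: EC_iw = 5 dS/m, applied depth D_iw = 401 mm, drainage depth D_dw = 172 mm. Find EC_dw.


EC_dw = EC_iw * D_iw / D_dw
EC_dw = 5 * 401 / 172
EC_dw = 2005 / 172

11.6570 dS/m


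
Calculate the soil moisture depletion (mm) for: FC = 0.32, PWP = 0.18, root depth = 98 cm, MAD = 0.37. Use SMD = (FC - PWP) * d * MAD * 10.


SMD = (FC - PWP) * d * MAD * 10
SMD = (0.32 - 0.18) * 98 * 0.37 * 10
SMD = 0.1400 * 98 * 0.37 * 10

50.7640 mm


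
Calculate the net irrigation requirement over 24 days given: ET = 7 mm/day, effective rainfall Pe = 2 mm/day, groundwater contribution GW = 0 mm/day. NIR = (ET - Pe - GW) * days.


Daily deficit = ET - Pe - GW = 7 - 2 - 0 = 5 mm/day
NIR = 5 * 24 = 120 mm

120.0000 mm


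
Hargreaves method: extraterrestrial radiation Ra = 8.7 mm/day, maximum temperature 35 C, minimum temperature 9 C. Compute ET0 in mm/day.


Tmean = (Tmax + Tmin)/2 = (35 + 9)/2 = 22.0
ET0 = 0.0023 * 8.7 * (22.0 + 17.8) * sqrt(35 - 9)
ET0 = 0.0023 * 8.7 * 39.8 * 5.099020

4.0608 mm/day


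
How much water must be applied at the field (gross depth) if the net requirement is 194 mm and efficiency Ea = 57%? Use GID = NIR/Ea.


Ea = 57% = 0.57
GID = NIR / Ea = 194 / 0.57 = 340.3509 mm

340.3509 mm


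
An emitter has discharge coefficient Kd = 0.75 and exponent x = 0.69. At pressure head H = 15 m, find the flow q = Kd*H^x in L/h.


q = Kd * H^x = 0.75 * 15^0.69 = 0.75 * 6.478925

4.8592 L/h


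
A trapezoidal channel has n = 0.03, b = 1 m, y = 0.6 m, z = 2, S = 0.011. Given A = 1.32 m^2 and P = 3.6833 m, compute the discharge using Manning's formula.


R = A/P = 1.32/3.6833 = 0.358374
Q = (1/0.03) * 1.32 * 0.358374^(2/3) * 0.011^0.5

2.3283 m^3/s
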